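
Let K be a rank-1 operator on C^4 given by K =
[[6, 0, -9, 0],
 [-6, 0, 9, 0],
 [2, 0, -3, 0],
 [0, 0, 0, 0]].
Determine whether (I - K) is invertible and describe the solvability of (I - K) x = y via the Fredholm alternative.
(I - K) is invertible (det(I - K) = -2 ≠ 0), so for every y in C^4 the equation (I - K) x = y has a unique solution.

K has rank 1, so it is an outer product K = u v^T: every row of K is a multiple of one row vector. Reading off the entries, u = (-3, 3, -1, 0) and v = (-2, 0, 3, 0) (row i of K equals u_i·v^T). A rank-one matrix u v^T satisfies K u = u (v·u) and kills the (3)-dimensional subspace v^⊥, so its characteristic polynomial is lambda^3 (lambda - v·u) with v·u = tr K = 3. Hence the eigenvalues of I - K are 1 (multiplicity 3) and 1 - (3) = -2, so det(I - K) = -2. (Direct check: I - K =
[[-5, 0, 9, 0],
 [6, 1, -9, 0],
 [-2, 0, 4, 0],
 [0, 0, 0, 1]]
has determinant -2.) The finite-dimensional Fredholm alternative says: either (I - K) is invertible, or ker(I - K) ≠ {0} and then range(I - K) = ker((I - K)^*)^⊥, with dim ker(I - K) = dim ker((I - K)^*). Since det(I - K) ≠ 0, 1 is not an eigenvalue of K and ker(I - K) = {0}, so we are in the first case: for every y there is a unique x = (I - K)^(-1) y. Explicitly, by the Sherman–Morrison formula, (I - u v^T)^(-1) = I + u v^T/(1 - v·u), i.e. (I - K)^(-1) = I + K/(-2).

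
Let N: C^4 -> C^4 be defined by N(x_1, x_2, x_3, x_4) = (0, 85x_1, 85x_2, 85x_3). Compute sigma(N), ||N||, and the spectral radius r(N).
sigma(N) = {0}; ||N|| = 85; r(N) = 0. (N is nilpotent with N^4 = 0.)

On C^4, N is a strictly lower-triangular matrix with 85 on the subdiagonal and zeros elsewhere, so its characteristic polynomial is lambda^4 and every eigenvalue is 0: sigma(N) = {0}. For the operator norm, N e_i = 85e_{i+1} for i = 1, ..., 3 and N e_4 = 0, so the singular values of N are 85 (with multiplicity 3) and 0; hence ||N|| = 85. The spectral radius r(N) = max|lambda| = 0. Note ||N|| > r(N) — characteristic of non-normal nilpotent operators. Indeed N^4 = 0.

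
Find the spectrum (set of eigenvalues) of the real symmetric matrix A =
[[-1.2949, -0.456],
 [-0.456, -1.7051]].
sigma(A) ≈ {-2, -1}

A is real symmetric, so its spectrum consists of real eigenvalues. Expanding the characteristic polynomial of the displayed matrix gives
  det(λ I - A) = p(λ) = λ^2 + (3)λ + (2).
Solving p(λ) = 0 yields eigenvalues ≈ -2, -1. (A is shown rounded to 4 decimals, so these recover the underlying integer eigenvalues to within that precision.)
Verification: the trace of A = -3 equals the sum of eigenvalues -3, and det(A) ≈ 2.0000 matches the eigenvalue product 2.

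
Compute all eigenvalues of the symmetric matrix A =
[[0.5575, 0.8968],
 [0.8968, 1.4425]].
sigma(A) ≈ {0, 2}

A is real symmetric, so its spectrum consists of real eigenvalues. Expanding the characteristic polynomial of the displayed matrix gives
  det(λ I - A) = p(λ) = λ^2 + (-2)λ + (0).
Solving p(λ) = 0 yields eigenvalues ≈ 0, 2. (A is shown rounded to 4 decimals, so these recover the underlying integer eigenvalues to within that precision.)
Verification: the trace of A = 2 equals the sum of eigenvalues 2, and det(A) ≈ -0.0001 matches the eigenvalue product 0.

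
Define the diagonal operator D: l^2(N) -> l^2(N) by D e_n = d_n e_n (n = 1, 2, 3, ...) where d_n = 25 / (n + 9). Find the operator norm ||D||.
||D|| = 5/2 (attained at n = 1)

For D diagonal, ||D|| = sup_n |d_n| = sup_n 25/(n + 9). This is positive and strictly decreasing in n, so the supremum is attained at n = 1: d_1 = 25/(1 + 9) = 5/2. Hence ||D|| = 5/2.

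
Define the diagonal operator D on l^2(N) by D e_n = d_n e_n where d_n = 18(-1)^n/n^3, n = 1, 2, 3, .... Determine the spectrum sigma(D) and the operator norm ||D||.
sigma(D) = {18(-1)^n/n^3 : n ≥ 1} ∪ {0}; ||D|| = 18

A bounded diagonal operator on l^2 with diagonal entries d_n has spectrum equal to the closure of {d_n : n ≥ 1}: every d_n is an eigenvalue (with eigenvector e_n), so {d_n} ⊂ sigma(D); the spectrum is closed, so its closure is too; and for lambda not in the closure, (D - lambda I) has bounded inverse (the diagonal entries 1/(d_n - lambda) are bounded). For our sequence d_n = 18(-1)^n/n^3, n = 1, 2, 3, ...:
  - {d_n} = {18(-1)^n/n^3 : n ≥ 1}; the only limit point is 0
  - closure = {18(-1)^n/n^3 : n ≥ 1} ∪ {0}
For the norm: a diagonal operator has ||D|| = sup_n |d_n|. Here |d_n| = 18/n^3 is decreasing, so sup_n |d_n| = |d_1| = 18. So ||D|| = 18.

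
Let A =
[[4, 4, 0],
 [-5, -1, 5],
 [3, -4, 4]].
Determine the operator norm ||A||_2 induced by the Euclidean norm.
||A||_2 ≈ 8.3965 (= sqrt(largest eigenvalue of A^T A))

||A||_2 = sigma_max(A) = sqrt(lambda_max(A^T A)). Form the symmetric matrix M = A^T A =
[[50, 9, -13],
 [9, 33, -21],
 [-13, -21, 41]].
Its characteristic polynomial (trace, sum of principal 2x2 minors, determinant of M give the coefficients) is
  p(λ) = det(λ I - M) = λ^3 - 124λ^2 + 4362λ - 41616.
No integer candidate from the rational root theorem (±divisors of 41616) is a root, so the roots are irrational. The cubic discriminant is Δ = 1603348128 > 0, so there are three distinct real roots. p(15) = -711 and p(16) = 528 have opposite signs, so a root lies in (15, 16); Newton's method refines it to λ ≈ 15.5584. p(37) = 675 and p(38) = -44 have opposite signs, so a root lies in (37, 38); Newton's method refines it to λ ≈ 37.9397. p(70) = -876 and p(71) = 913 have opposite signs, so a root lies in (70, 71); Newton's method refines it to λ ≈ 70.5019. Check (Vieta): the three roots sum to 124, matching tr M = 124.
So the eigenvalues of A^T A are ≈ 15.5584, 37.9397, 70.5019 (all ≥ 0, as they must be for A^T A). The largest is λ_max ≈ 70.5019, hence ||A||_2 = sqrt(λ_max) ≈ 8.3965.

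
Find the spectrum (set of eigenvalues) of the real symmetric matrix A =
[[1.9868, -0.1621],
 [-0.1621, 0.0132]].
sigma(A) ≈ {0, 2}

A is real symmetric, so its spectrum consists of real eigenvalues. Expanding the characteristic polynomial of the displayed matrix gives
  det(λ I - A) = p(λ) = λ^2 + (-2)λ + (0).
Solving p(λ) = 0 yields eigenvalues ≈ 0, 2. (A is shown rounded to 4 decimals, so these recover the underlying integer eigenvalues to within that precision.)
Verification: the trace of A = 2 equals the sum of eigenvalues 2, and det(A) ≈ -0.0001 matches the eigenvalue product 0.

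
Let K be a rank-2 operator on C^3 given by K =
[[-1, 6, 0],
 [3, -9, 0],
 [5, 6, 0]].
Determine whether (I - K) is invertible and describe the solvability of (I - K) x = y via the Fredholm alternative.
(I - K) is invertible (det(I - K) = 2 ≠ 0), so for every y in C^3 the equation (I - K) x = y has a unique solution.

K has rank 2 and factors as K = U V^T = u1 v1^T + u2 v2^T with u1 = (1, -2, -1), v1 = (-3, 0, 0), u2 = (-2, 3, -2), v2 = (-1, -3, 0) (multiplying out reproduces the displayed K). The nonzero eigenvalues of U V^T coincide with those of the 2 x 2 matrix G = V^T U = [[v1·u1, v1·u2], [v2·u1, v2·u2]] = [[-3, 6], [5, -7]], and by the Sylvester determinant identity det(I_3 - U V^T) = det(I_2 - V^T U) = det([[4, -6], [-5, 8]]) = (4)(8) - (-6)(-5) = 2. (Direct check: I - K =
[[2, -6, 0],
 [-3, 10, 0],
 [-5, -6, 1]]
has determinant 2.) The finite-dimensional Fredholm alternative says: either (I - K) is invertible, or ker(I - K) ≠ {0} and then range(I - K) = ker((I - K)^*)^⊥, with dim ker(I - K) = dim ker((I - K)^*). Since det(I - K) ≠ 0, 1 is not an eigenvalue of K and ker(I - K) = {0}, so we are in the first case: for every y there is a unique x = (I - K)^(-1) y. (Explicitly, by the Woodbury identity, (I - U V^T)^(-1) = I + U (I_2 - G)^(-1) V^T.)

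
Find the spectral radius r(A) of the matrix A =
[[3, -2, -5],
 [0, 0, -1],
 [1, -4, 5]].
r(A) ≈ 4.4949

The eigenvalues of A are the roots of its characteristic polynomial. With M = A (coefficients from the trace, the sum of principal 2x2 minors, and det A):
  p(λ) = det(λ I - M) = λ^3 - 8λ^2 + 16λ + 10.
No integer candidate from the rational root theorem (±divisors of 10) is a root, so the roots are irrational. The cubic discriminant is Δ = -5260 < 0, so there is one real root and a complex-conjugate pair. p(-1) = -15 and p(0) = 10 have opposite signs, so a root lies in (-1, 0); Newton's method refines it to λ ≈ -0.4949. Dividing out (λ - (-0.4949)) leaves approximately λ^2 - 8.4949λ + 20.2045. For λ^2 - 8.4949λ + 20.2045 the discriminant is -8.6539. It is negative, so the remaining roots are the complex-conjugate pair λ ≈ 4.2475 ± 1.4709i. Their product equals the constant term, so |λ|^2 ≈ 20.2045 and |λ| ≈ 4.4949.
Thus the eigenvalues (to 4 decimals) are -0.4949 (modulus 0.4949); 4.2475 ± 1.4709i (modulus 4.4949). The spectral radius is the largest modulus: r(A) ≈ 4.4949. (Cross-check: r(A) ≤ ||A||_2 ≈ 7.4204; equality holds whenever A is normal, though it can also hold for some non-normal A.)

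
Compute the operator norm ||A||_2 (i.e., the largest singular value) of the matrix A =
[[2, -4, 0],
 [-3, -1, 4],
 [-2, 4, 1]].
||A||_2 ≈ 6.5186 (= sqrt(largest eigenvalue of A^T A))

||A||_2 = sigma_max(A) = sqrt(lambda_max(A^T A)). Form the symmetric matrix M = A^T A =
[[17, -13, -14],
 [-13, 33, 0],
 [-14, 0, 17]].
Its characteristic polynomial (trace, sum of principal 2x2 minors, determinant of M give the coefficients) is
  p(λ) = det(λ I - M) = λ^3 - 67λ^2 + 1046λ - 196.
No integer candidate from the rational root theorem (±divisors of 196) is a root, so the roots are irrational. The cubic discriminant is Δ = 344119252 > 0, so there are three distinct real roots. p(0) = -196 and p(1) = 784 have opposite signs, so a root lies in (0, 1); Newton's method refines it to λ ≈ 0.1897. p(24) = 140 and p(25) = -296 have opposite signs, so a root lies in (24, 25); Newton's method refines it to λ ≈ 24.318. p(42) = -364 and p(43) = 406 have opposite signs, so a root lies in (42, 43); Newton's method refines it to λ ≈ 42.4924. Check (Vieta): the three roots sum to 67, matching tr M = 67.
So the eigenvalues of A^T A are ≈ 0.1897, 24.318, 42.4924 (all ≥ 0, as they must be for A^T A). The largest is λ_max ≈ 42.4924, hence ||A||_2 = sqrt(λ_max) ≈ 6.5186.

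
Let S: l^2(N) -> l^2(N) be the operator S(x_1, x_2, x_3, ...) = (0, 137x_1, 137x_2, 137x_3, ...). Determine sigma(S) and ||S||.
sigma(S) = closed disk {z in C : |z| ≤ 137}; ||S|| = 137

Note S = 137·U where U is the unit right shift (U x)_k = x_{k-1} (with x_0 := 0); so ||S|| = 137||U|| and sigma(S) = 137·sigma(U). ||S x||^2 = sum_{k≥1} |137x_k|^2 = 18769||x||^2, so ||S|| = 137 and sigma(S) ⊂ {|z| ≤ 137}. For any |lambda| < 137, the equation (S - lambda I) x = 0 forces x_1 = 0, then 137x_k = lambda x_{k+1} ⇒ x = 0, so S has no eigenvalues. But (S - lambda I) is not surjective for |lambda| < 137: solving (S - lambda I) x = e_1 would require x_n proportional to (lambda/137)^(-n), which is not in l^2. So every |lambda| < 137 lies in the residual spectrum. The boundary |lambda| = 137 is in the approximate point spectrum (the spectrum is closed). Hence sigma(S) is the closed disk of radius 137.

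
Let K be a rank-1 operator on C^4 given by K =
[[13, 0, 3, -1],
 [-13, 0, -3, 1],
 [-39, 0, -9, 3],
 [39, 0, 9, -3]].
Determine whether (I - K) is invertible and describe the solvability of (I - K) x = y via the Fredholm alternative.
(I - K) is singular (det(I - K) = 0, i.e. 1 ∈ sigma(K)). (I - K) x = y is solvable iff y ⊥ ker((I - K)^*) = span{(13, 0, 3, -1)}, i.e. iff 13y_1 + 3y_3 - y_4 = 0. When solvable, the solutions are x = y + c·(1, -1, -3, 3), c arbitrary (ker(I - K) = span{(1, -1, -3, 3)}, dimension 1).

K has rank 1, so it is an outer product K = u v^T: every row of K is a multiple of one row vector. Reading off the entries, u = (1, -1, -3, 3) and v = (13, 0, 3, -1) (row i of K equals u_i·v^T). A rank-one matrix u v^T satisfies K u = u (v·u) and kills the (3)-dimensional subspace v^⊥, so its characteristic polynomial is lambda^3 (lambda - v·u) with v·u = tr K = 1. Hence the eigenvalues of I - K are 1 (multiplicity 3) and 1 - (1) = 0, so det(I - K) = 0. (Direct check: I - K =
[[-12, 0, -3, 1],
 [13, 1, 3, -1],
 [39, 0, 10, -3],
 [-39, 0, -9, 4]]
has determinant 0.) So 1 is an eigenvalue of K and (I - K) is not invertible. The finite-dimensional Fredholm alternative says: either (I - K) is invertible, or ker(I - K) ≠ {0} and then range(I - K) = ker((I - K)^*)^⊥, with dim ker(I - K) = dim ker((I - K)^*). We are in the second case, so we need both kernels. Kernel of I - K: (I - K) u = u - u (v·u) = u - u = 0, so ker(I - K) = span{u} = span{(1, -1, -3, 3)} (it is exactly 1-dimensional because rank(I - K) = 3). Kernel of the adjoint: K is real, so (I - K)^* = I - K^T = I - v u^T, and (I - v u^T) v = v - v (u·v) = 0; hence ker((I - K)^*) = span{v} = span{(13, 0, 3, -1)}. Therefore (I - K) x = y is solvable iff <y, v> = 0, i.e. iff 13y_1 + 3y_3 - y_4 = 0. When this holds, K y = u (v·y) = 0, so (I - K) y = y and x = y is a particular solution; the full solution set is the line x = y + c·u = y + c·(1, -1, -3, 3), c ∈ C.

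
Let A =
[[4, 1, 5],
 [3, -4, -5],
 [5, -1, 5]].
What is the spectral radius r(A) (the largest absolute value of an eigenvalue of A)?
r(A) ≈ 9.5343

The eigenvalues of A are the roots of its characteristic polynomial. With M = A (coefficients from the trace, the sum of principal 2x2 minors, and det A):
  p(λ) = det(λ I - M) = λ^3 - 5λ^2 - 49λ + 55.
No integer candidate from the rational root theorem (±divisors of 55) is a root, so the roots are irrational. The cubic discriminant is Δ = 718996 > 0, so there are three distinct real roots. p(-6) = -47 and p(-5) = 50 have opposite signs, so a root lies in (-6, -5); Newton's method refines it to λ ≈ -5.57. p(1) = 2 and p(2) = -55 have opposite signs, so a root lies in (1, 2); Newton's method refines it to λ ≈ 1.0357. p(9) = -62 and p(10) = 65 have opposite signs, so a root lies in (9, 10); Newton's method refines it to λ ≈ 9.5343. Check (Vieta): the three roots sum to 5, matching tr M = 5.
Thus the eigenvalues (to 4 decimals) are -5.57 (modulus 5.57); 1.0357 (modulus 1.0357); 9.5343 (modulus 9.5343). The spectral radius is the largest modulus: r(A) ≈ 9.5343. (Cross-check: r(A) ≤ ||A||_2 ≈ 9.8108; equality holds whenever A is normal, though it can also hold for some non-normal A.)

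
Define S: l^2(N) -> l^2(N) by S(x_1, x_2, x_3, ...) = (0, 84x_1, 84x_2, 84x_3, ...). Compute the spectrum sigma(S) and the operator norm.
sigma(S) = closed disk {z in C : |z| ≤ 84}; ||S|| = 84

Note S = 84·U where U is the unit right shift (U x)_k = x_{k-1} (with x_0 := 0); so ||S|| = 84||U|| and sigma(S) = 84·sigma(U). ||S x||^2 = sum_{k≥1} |84x_k|^2 = 7056||x||^2, so ||S|| = 84 and sigma(S) ⊂ {|z| ≤ 84}. For any |lambda| < 84, the equation (S - lambda I) x = 0 forces x_1 = 0, then 84x_k = lambda x_{k+1} ⇒ x = 0, so S has no eigenvalues. But (S - lambda I) is not surjective for |lambda| < 84: solving (S - lambda I) x = e_1 would require x_n proportional to (lambda/84)^(-n), which is not in l^2. So every |lambda| < 84 lies in the residual spectrum. The boundary |lambda| = 84 is in the approximate point spectrum (the spectrum is closed). Hence sigma(S) is the closed disk of radius 84.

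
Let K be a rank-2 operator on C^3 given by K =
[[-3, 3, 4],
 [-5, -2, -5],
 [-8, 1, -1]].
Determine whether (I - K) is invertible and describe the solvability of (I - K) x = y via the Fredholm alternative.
(I - K) is invertible (det(I - K) = 70 ≠ 0), so for every y in C^3 the equation (I - K) x = y has a unique solution.

K has rank 2 and factors as K = U V^T = u1 v1^T + u2 v2^T with u1 = (3, -2, 1), v1 = (1, 1, 2), u2 = (2, 1, 3), v2 = (-3, 0, -1) (multiplying out reproduces the displayed K). The nonzero eigenvalues of U V^T coincide with those of the 2 x 2 matrix G = V^T U = [[v1·u1, v1·u2], [v2·u1, v2·u2]] = [[3, 9], [-10, -9]], and by the Sylvester determinant identity det(I_3 - U V^T) = det(I_2 - V^T U) = det([[-2, -9], [10, 10]]) = (-2)(10) - (-9)(10) = 70. (Direct check: I - K =
[[4, -3, -4],
 [5, 3, 5],
 [8, -1, 2]]
has determinant 70.) The finite-dimensional Fredholm alternative says: either (I - K) is invertible, or ker(I - K) ≠ {0} and then range(I - K) = ker((I - K)^*)^⊥, with dim ker(I - K) = dim ker((I - K)^*). Since det(I - K) ≠ 0, 1 is not an eigenvalue of K and ker(I - K) = {0}, so we are in the first case: for every y there is a unique x = (I - K)^(-1) y. (Explicitly, by the Woodbury identity, (I - U V^T)^(-1) = I + U (I_2 - G)^(-1) V^T.)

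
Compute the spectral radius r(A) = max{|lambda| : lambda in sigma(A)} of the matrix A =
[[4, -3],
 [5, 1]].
r(A) = sqrt(19) ≈ 4.3589

The eigenvalues of A are the roots of its characteristic polynomial. With M = A (coefficients from the trace and determinant):
  p(λ) = det(λ I - M) = λ^2 - 5λ + 19.
For λ^2 - 5λ + 19 the discriminant is -51. It is negative, so the roots are the complex-conjugate pair λ = 5/2 ± (sqrt(51)/2) i ≈ 2.5 ± 3.5707i. For a conjugate pair the product of the roots equals the constant term, so |λ|^2 = 19 and |λ| = sqrt(19) ≈ 4.3589.
Thus the eigenvalues (to 4 decimals) are 2.5 ± 3.5707i (modulus 4.3589). The spectral radius is the largest modulus: r(A) = sqrt(19) ≈ 4.3589. (Cross-check: r(A) ≤ ||A||_2 ≈ 6.5198; equality holds whenever A is normal, though it can also hold for some non-normal A.)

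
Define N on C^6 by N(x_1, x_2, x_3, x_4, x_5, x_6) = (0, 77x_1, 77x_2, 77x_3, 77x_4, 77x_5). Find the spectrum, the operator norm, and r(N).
sigma(N) = {0}; ||N|| = 77; r(N) = 0. (N is nilpotent with N^6 = 0.)

On C^6, N is a strictly lower-triangular matrix with 77 on the subdiagonal and zeros elsewhere, so its characteristic polynomial is lambda^6 and every eigenvalue is 0: sigma(N) = {0}. For the operator norm, N e_i = 77e_{i+1} for i = 1, ..., 5 and N e_6 = 0, so the singular values of N are 77 (with multiplicity 5) and 0; hence ||N|| = 77. The spectral radius r(N) = max|lambda| = 0. Note ||N|| > r(N) — characteristic of non-normal nilpotent operators. Indeed N^6 = 0.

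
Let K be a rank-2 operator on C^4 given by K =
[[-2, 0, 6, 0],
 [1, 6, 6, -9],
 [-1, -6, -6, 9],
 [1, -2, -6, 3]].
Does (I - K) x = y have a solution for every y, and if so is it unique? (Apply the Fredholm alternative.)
(I - K) is invertible (det(I - K) = 36 ≠ 0), so for every y in C^4 the equation (I - K) x = y has a unique solution.

K has rank 2 and factors as K = U V^T = u1 v1^T + u2 v2^T with u1 = (2, 2, -2, -2), v1 = (-1, 0, 3, 0), u2 = (0, -3, 3, 1), v2 = (-1, -2, 0, 3) (multiplying out reproduces the displayed K). The nonzero eigenvalues of U V^T coincide with those of the 2 x 2 matrix G = V^T U = [[v1·u1, v1·u2], [v2·u1, v2·u2]] = [[-8, 9], [-12, 9]], and by the Sylvester determinant identity det(I_4 - U V^T) = det(I_2 - V^T U) = det([[9, -9], [12, -8]]) = (9)(-8) - (-9)(12) = 36. (Direct check: I - K =
[[3, 0, -6, 0],
 [-1, -5, -6, 9],
 [1, 6, 7, -9],
 [-1, 2, 6, -2]]
has determinant 36.) The finite-dimensional Fredholm alternative says: either (I - K) is invertible, or ker(I - K) ≠ {0} and then range(I - K) = ker((I - K)^*)^⊥, with dim ker(I - K) = dim ker((I - K)^*). Since det(I - K) ≠ 0, 1 is not an eigenvalue of K and ker(I - K) = {0}, so we are in the first case: for every y there is a unique x = (I - K)^(-1) y. (Explicitly, by the Woodbury identity, (I - U V^T)^(-1) = I + U (I_2 - G)^(-1) V^T.)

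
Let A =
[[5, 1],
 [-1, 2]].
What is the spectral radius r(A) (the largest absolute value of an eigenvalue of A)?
r(A) = (7 + sqrt(5))/2 ≈ 4.618

The eigenvalues of A are the roots of its characteristic polynomial. With M = A (coefficients from the trace and determinant):
  p(λ) = det(λ I - M) = λ^2 - 7λ + 11.
For λ^2 - 7λ + 11 the discriminant is 5. It is nonnegative but not a perfect square, so the roots are real and irrational: λ = (7 ± sqrt(5))/2 ≈ 4.618, 2.382.
Thus the eigenvalues (to 4 decimals) are 4.618 (modulus 4.618); 2.382 (modulus 2.382). The spectral radius is the largest modulus: r(A) = (7 + sqrt(5))/2 ≈ 4.618. (Cross-check: r(A) ≤ ||A||_2 ≈ 5.1401; equality holds whenever A is normal, though it can also hold for some non-normal A.)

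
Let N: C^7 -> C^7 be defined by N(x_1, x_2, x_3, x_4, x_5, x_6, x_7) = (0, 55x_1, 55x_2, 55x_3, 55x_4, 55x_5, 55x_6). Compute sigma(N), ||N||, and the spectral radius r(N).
sigma(N) = {0}; ||N|| = 55; r(N) = 0. (N is nilpotent with N^7 = 0.)

On C^7, N is a strictly lower-triangular matrix with 55 on the subdiagonal and zeros elsewhere, so its characteristic polynomial is lambda^7 and every eigenvalue is 0: sigma(N) = {0}. For the operator norm, N e_i = 55e_{i+1} for i = 1, ..., 6 and N e_7 = 0, so the singular values of N are 55 (with multiplicity 6) and 0; hence ||N|| = 55. The spectral radius r(N) = max|lambda| = 0. Note ||N|| > r(N) — characteristic of non-normal nilpotent operators. Indeed N^7 = 0.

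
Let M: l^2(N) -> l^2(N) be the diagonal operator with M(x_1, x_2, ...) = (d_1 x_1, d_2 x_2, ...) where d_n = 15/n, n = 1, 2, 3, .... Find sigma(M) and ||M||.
sigma(M) = {15/n : n ≥ 1} ∪ {0}; ||M|| = 15

A bounded diagonal operator on l^2 with diagonal entries d_n has spectrum equal to the closure of {d_n : n ≥ 1}: every d_n is an eigenvalue (with eigenvector e_n), so {d_n} ⊂ sigma(M); the spectrum is closed, so its closure is too; and for lambda not in the closure, (M - lambda I) has bounded inverse (the diagonal entries 1/(d_n - lambda) are bounded). For our sequence d_n = 15/n, n = 1, 2, 3, ...:
  - {d_n} = {15/n : n ≥ 1}; the only limit point is 0
  - closure = {15/n : n ≥ 1} ∪ {0}
For the norm: a diagonal operator has ||M|| = sup_n |d_n|. Here d_n = 15/n is positive and decreasing, so sup_n |d_n| = d_1 = 15. So ||M|| = 15.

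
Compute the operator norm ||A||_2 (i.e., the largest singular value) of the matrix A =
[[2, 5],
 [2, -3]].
||A||_2 = sqrt((42 + sqrt(740))/2) ≈ 5.8823 (= sqrt(largest eigenvalue of A^T A))

||A||_2 = sigma_max(A) = sqrt(lambda_max(A^T A)). Form the symmetric matrix M = A^T A =
[[8, 4],
 [4, 34]].
Its characteristic polynomial (trace, determinant of M give the coefficients) is
  p(λ) = det(λ I - M) = λ^2 - 42λ + 256.
For λ^2 - 42λ + 256 the discriminant is 740. It is nonnegative but not a perfect square, so the roots are real and irrational: λ = (42 ± sqrt(740))/2 ≈ 34.6015, 7.3985.
So the eigenvalues of A^T A are ≈ 7.3985, 34.6015 (all ≥ 0, as they must be for A^T A). The largest is λ_max = (42 + sqrt(740))/2 ≈ 34.6015, hence ||A||_2 = sqrt(λ_max) = sqrt((42 + sqrt(740))/2) ≈ 5.8823.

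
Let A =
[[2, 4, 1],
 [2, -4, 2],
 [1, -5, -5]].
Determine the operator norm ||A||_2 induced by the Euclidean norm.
||A||_2 ≈ 8.2899 (= sqrt(largest eigenvalue of A^T A))

||A||_2 = sigma_max(A) = sqrt(lambda_max(A^T A)). Form the symmetric matrix M = A^T A =
[[9, -5, 1],
 [-5, 57, 21],
 [1, 21, 30]].
Its characteristic polynomial (trace, sum of principal 2x2 minors, determinant of M give the coefficients) is
  p(λ) = det(λ I - M) = λ^3 - 96λ^2 + 2026λ - 10404.
No integer candidate from the rational root theorem (±divisors of 10404) is a root, so the roots are irrational. The cubic discriminant is Δ = 1246314416 > 0, so there are three distinct real roots. p(7) = -583 and p(8) = 172 have opposite signs, so a root lies in (7, 8); Newton's method refines it to λ ≈ 7.7542. p(19) = 293 and p(20) = -284 have opposite signs, so a root lies in (19, 20); Newton's method refines it to λ ≈ 19.524. p(68) = -2108 and p(69) = 843 have opposite signs, so a root lies in (68, 69); Newton's method refines it to λ ≈ 68.7218. Check (Vieta): the three roots sum to 96, matching tr M = 96.
So the eigenvalues of A^T A are ≈ 7.7542, 19.524, 68.7218 (all ≥ 0, as they must be for A^T A). The largest is λ_max ≈ 68.7218, hence ||A||_2 = sqrt(λ_max) ≈ 8.2899.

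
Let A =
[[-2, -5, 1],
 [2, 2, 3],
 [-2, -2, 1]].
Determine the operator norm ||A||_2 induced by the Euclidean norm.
||A||_2 ≈ 6.5833 (= sqrt(largest eigenvalue of A^T A))

||A||_2 = sigma_max(A) = sqrt(lambda_max(A^T A)). Form the symmetric matrix M = A^T A =
[[12, 18, 2],
 [18, 33, -1],
 [2, -1, 11]].
Its characteristic polynomial (trace, sum of principal 2x2 minors, determinant of M give the coefficients) is
  p(λ) = det(λ I - M) = λ^3 - 56λ^2 + 562λ - 576.
No integer candidate from the rational root theorem (±divisors of 576) is a root, so the roots are irrational. The cubic discriminant is Δ = 193193952 > 0, so there are three distinct real roots. p(1) = -69 and p(2) = 332 have opposite signs, so a root lies in (1, 2); Newton's method refines it to λ ≈ 1.1551. p(11) = 161 and p(12) = -168 have opposite signs, so a root lies in (11, 12); Newton's method refines it to λ ≈ 11.5057. p(43) = -447 and p(44) = 920 have opposite signs, so a root lies in (43, 44); Newton's method refines it to λ ≈ 43.3392. Check (Vieta): the three roots sum to 56, matching tr M = 56.
So the eigenvalues of A^T A are ≈ 1.1551, 11.5057, 43.3392 (all ≥ 0, as they must be for A^T A). The largest is λ_max ≈ 43.3392, hence ||A||_2 = sqrt(λ_max) ≈ 6.5833.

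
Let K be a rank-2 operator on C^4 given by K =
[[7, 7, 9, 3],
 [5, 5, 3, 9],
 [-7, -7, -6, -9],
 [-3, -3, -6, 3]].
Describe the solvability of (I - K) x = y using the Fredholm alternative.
(I - K) is invertible (det(I - K) = 4 ≠ 0), so for every y in C^4 the equation (I - K) x = y has a unique solution.

K has rank 2 and factors as K = U V^T = u1 v1^T + u2 v2^T with u1 = (-3, -1, 2, 2), v1 = (-3, -3, -3, -3), u2 = (2, -2, 1, -3), v2 = (-1, -1, 0, -3) (multiplying out reproduces the displayed K). The nonzero eigenvalues of U V^T coincide with those of the 2 x 2 matrix G = V^T U = [[v1·u1, v1·u2], [v2·u1, v2·u2]] = [[0, 6], [-2, 9]], and by the Sylvester determinant identity det(I_4 - U V^T) = det(I_2 - V^T U) = det([[1, -6], [2, -8]]) = (1)(-8) - (-6)(2) = 4. (Direct check: I - K =
[[-6, -7, -9, -3],
 [-5, -4, -3, -9],
 [7, 7, 7, 9],
 [3, 3, 6, -2]]
has determinant 4.) The finite-dimensional Fredholm alternative says: either (I - K) is invertible, or ker(I - K) ≠ {0} and then range(I - K) = ker((I - K)^*)^⊥, with dim ker(I - K) = dim ker((I - K)^*). Since det(I - K) ≠ 0, 1 is not an eigenvalue of K and ker(I - K) = {0}, so we are in the first case: for every y there is a unique x = (I - K)^(-1) y. (Explicitly, by the Woodbury identity, (I - U V^T)^(-1) = I + U (I_2 - G)^(-1) V^T.)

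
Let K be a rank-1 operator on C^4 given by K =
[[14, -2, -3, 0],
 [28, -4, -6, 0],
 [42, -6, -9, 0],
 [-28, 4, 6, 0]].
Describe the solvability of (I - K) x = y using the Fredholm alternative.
(I - K) is singular (det(I - K) = 0, i.e. 1 ∈ sigma(K)). (I - K) x = y is solvable iff y ⊥ ker((I - K)^*) = span{(14, -2, -3, 0)}, i.e. iff 14y_1 - 2y_2 - 3y_3 = 0. When solvable, the solutions are x = y + c·(1, 2, 3, -2), c arbitrary (ker(I - K) = span{(1, 2, 3, -2)}, dimension 1).

K has rank 1, so it is an outer product K = u v^T: every row of K is a multiple of one row vector. Reading off the entries, u = (1, 2, 3, -2) and v = (14, -2, -3, 0) (row i of K equals u_i·v^T). A rank-one matrix u v^T satisfies K u = u (v·u) and kills the (3)-dimensional subspace v^⊥, so its characteristic polynomial is lambda^3 (lambda - v·u) with v·u = tr K = 1. Hence the eigenvalues of I - K are 1 (multiplicity 3) and 1 - (1) = 0, so det(I - K) = 0. (Direct check: I - K =
[[-13, 2, 3, 0],
 [-28, 5, 6, 0],
 [-42, 6, 10, 0],
 [28, -4, -6, 1]]
has determinant 0.) So 1 is an eigenvalue of K and (I - K) is not invertible. The finite-dimensional Fredholm alternative says: either (I - K) is invertible, or ker(I - K) ≠ {0} and then range(I - K) = ker((I - K)^*)^⊥, with dim ker(I - K) = dim ker((I - K)^*). We are in the second case, so we need both kernels. Kernel of I - K: (I - K) u = u - u (v·u) = u - u = 0, so ker(I - K) = span{u} = span{(1, 2, 3, -2)} (it is exactly 1-dimensional because rank(I - K) = 3). Kernel of the adjoint: K is real, so (I - K)^* = I - K^T = I - v u^T, and (I - v u^T) v = v - v (u·v) = 0; hence ker((I - K)^*) = span{v} = span{(14, -2, -3, 0)}. Therefore (I - K) x = y is solvable iff <y, v> = 0, i.e. iff 14y_1 - 2y_2 - 3y_3 = 0. When this holds, K y = u (v·y) = 0, so (I - K) y = y and x = y is a particular solution; the full solution set is the line x = y + c·u = y + c·(1, 2, 3, -2), c ∈ C.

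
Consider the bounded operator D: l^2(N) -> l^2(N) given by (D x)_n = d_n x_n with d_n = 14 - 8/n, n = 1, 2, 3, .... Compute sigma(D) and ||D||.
sigma(D) = {14 - 8/n : n ≥ 1} ∪ {14}; ||D|| = 14

A bounded diagonal operator on l^2 with diagonal entries d_n has spectrum equal to the closure of {d_n : n ≥ 1}: every d_n is an eigenvalue (with eigenvector e_n), so {d_n} ⊂ sigma(D); the spectrum is closed, so its closure is too; and for lambda not in the closure, (D - lambda I) has bounded inverse (the diagonal entries 1/(d_n - lambda) are bounded). For our sequence d_n = 14 - 8/n, n = 1, 2, 3, ...:
  - {d_n} = {14 - 8/n : n ≥ 1}; the only limit point is 14
  - closure = {14 - 8/n : n ≥ 1} ∪ {14}
For the norm: a diagonal operator has ||D|| = sup_n |d_n|. Here d_n = 14 - 8/n increases monotonically from d_1 = 6 toward 14, with all terms in [6, 14); so sup_n |d_n| = 14 (the supremum is the limit, not attained). So ||D|| = 14.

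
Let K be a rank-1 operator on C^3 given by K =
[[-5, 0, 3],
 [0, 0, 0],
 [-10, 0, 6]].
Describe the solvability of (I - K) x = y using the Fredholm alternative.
(I - K) is singular (det(I - K) = 0, i.e. 1 ∈ sigma(K)). (I - K) x = y is solvable iff y ⊥ ker((I - K)^*) = span{(-5, 0, 3)}, i.e. iff -5y_1 + 3y_3 = 0. When solvable, the solutions are x = y + c·(1, 0, 2), c arbitrary (ker(I - K) = span{(1, 0, 2)}, dimension 1).

K has rank 1, so it is an outer product K = u v^T: every row of K is a multiple of one row vector. Reading off the entries, u = (1, 0, 2) and v = (-5, 0, 3) (row i of K equals u_i·v^T). A rank-one matrix u v^T satisfies K u = u (v·u) and kills the (2)-dimensional subspace v^⊥, so its characteristic polynomial is lambda^2 (lambda - v·u) with v·u = tr K = 1. Hence the eigenvalues of I - K are 1 (multiplicity 2) and 1 - (1) = 0, so det(I - K) = 0. (Direct check: I - K =
[[6, 0, -3],
 [0, 1, 0],
 [10, 0, -5]]
has determinant 0.) So 1 is an eigenvalue of K and (I - K) is not invertible. The finite-dimensional Fredholm alternative says: either (I - K) is invertible, or ker(I - K) ≠ {0} and then range(I - K) = ker((I - K)^*)^⊥, with dim ker(I - K) = dim ker((I - K)^*). We are in the second case, so we need both kernels. Kernel of I - K: (I - K) u = u - u (v·u) = u - u = 0, so ker(I - K) = span{u} = span{(1, 0, 2)} (it is exactly 1-dimensional because rank(I - K) = 2). Kernel of the adjoint: K is real, so (I - K)^* = I - K^T = I - v u^T, and (I - v u^T) v = v - v (u·v) = 0; hence ker((I - K)^*) = span{v} = span{(-5, 0, 3)}. Therefore (I - K) x = y is solvable iff <y, v> = 0, i.e. iff -5y_1 + 3y_3 = 0. When this holds, K y = u (v·y) = 0, so (I - K) y = y and x = y is a particular solution; the full solution set is the line x = y + c·u = y + c·(1, 0, 2), c ∈ C.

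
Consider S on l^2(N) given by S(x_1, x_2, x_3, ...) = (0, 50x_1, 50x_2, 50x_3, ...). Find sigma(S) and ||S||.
sigma(S) = closed disk {z in C : |z| ≤ 50}; ||S|| = 50

Note S = 50·U where U is the unit right shift (U x)_k = x_{k-1} (with x_0 := 0); so ||S|| = 50||U|| and sigma(S) = 50·sigma(U). ||S x||^2 = sum_{k≥1} |50x_k|^2 = 2500||x||^2, so ||S|| = 50 and sigma(S) ⊂ {|z| ≤ 50}. For any |lambda| < 50, the equation (S - lambda I) x = 0 forces x_1 = 0, then 50x_k = lambda x_{k+1} ⇒ x = 0, so S has no eigenvalues. But (S - lambda I) is not surjective for |lambda| < 50: solving (S - lambda I) x = e_1 would require x_n proportional to (lambda/50)^(-n), which is not in l^2. So every |lambda| < 50 lies in the residual spectrum. The boundary |lambda| = 50 is in the approximate point spectrum (the spectrum is closed). Hence sigma(S) is the closed disk of radius 50.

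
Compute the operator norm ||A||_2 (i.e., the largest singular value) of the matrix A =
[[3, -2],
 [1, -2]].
||A||_2 = sqrt((18 + sqrt(260))/2) ≈ 4.1306 (= sqrt(largest eigenvalue of A^T A))

||A||_2 = sigma_max(A) = sqrt(lambda_max(A^T A)). Form the symmetric matrix M = A^T A =
[[10, -8],
 [-8, 8]].
Its characteristic polynomial (trace, determinant of M give the coefficients) is
  p(λ) = det(λ I - M) = λ^2 - 18λ + 16.
For λ^2 - 18λ + 16 the discriminant is 260. It is nonnegative but not a perfect square, so the roots are real and irrational: λ = (18 ± sqrt(260))/2 ≈ 17.0623, 0.9377.
So the eigenvalues of A^T A are ≈ 0.9377, 17.0623 (all ≥ 0, as they must be for A^T A). The largest is λ_max = (18 + sqrt(260))/2 ≈ 17.0623, hence ||A||_2 = sqrt(λ_max) = sqrt((18 + sqrt(260))/2) ≈ 4.1306.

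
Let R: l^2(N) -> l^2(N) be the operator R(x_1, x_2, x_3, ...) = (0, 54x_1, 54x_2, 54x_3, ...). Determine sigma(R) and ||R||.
sigma(R) = closed disk {z in C : |z| ≤ 54}; ||R|| = 54

Note R = 54·U where U is the unit right shift (U x)_k = x_{k-1} (with x_0 := 0); so ||R|| = 54||U|| and sigma(R) = 54·sigma(U). ||R x||^2 = sum_{k≥1} |54x_k|^2 = 2916||x||^2, so ||R|| = 54 and sigma(R) ⊂ {|z| ≤ 54}. For any |lambda| < 54, the equation (R - lambda I) x = 0 forces x_1 = 0, then 54x_k = lambda x_{k+1} ⇒ x = 0, so R has no eigenvalues. But (R - lambda I) is not surjective for |lambda| < 54: solving (R - lambda I) x = e_1 would require x_n proportional to (lambda/54)^(-n), which is not in l^2. So every |lambda| < 54 lies in the residual spectrum. The boundary |lambda| = 54 is in the approximate point spectrum (the spectrum is closed). Hence sigma(R) is the closed disk of radius 54.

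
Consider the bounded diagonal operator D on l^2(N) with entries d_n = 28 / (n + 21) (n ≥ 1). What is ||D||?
||D|| = 14/11 (attained at n = 1)

For D diagonal, ||D|| = sup_n |d_n| = sup_n 28/(n + 21). This is positive and strictly decreasing in n, so the supremum is attained at n = 1: d_1 = 28/(1 + 21) = 14/11. Hence ||D|| = 14/11.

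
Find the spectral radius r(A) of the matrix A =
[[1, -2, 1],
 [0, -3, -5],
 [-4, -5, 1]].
r(A) ≈ 6.6824

The eigenvalues of A are the roots of its characteristic polynomial. With M = A (coefficients from the trace, the sum of principal 2x2 minors, and det A):
  p(λ) = det(λ I - M) = λ^3 + λ^2 - 26λ + 80.
No integer candidate from the rational root theorem (±divisors of 80) is a root, so the roots are irrational. The cubic discriminant is Δ = -139580 < 0, so there is one real root and a complex-conjugate pair. p(-7) = -32 and p(-6) = 56 have opposite signs, so a root lies in (-7, -6); Newton's method refines it to λ ≈ -6.6824. Dividing out (λ - (-6.6824)) leaves approximately λ^2 - 5.6824λ + 11.9718. For λ^2 - 5.6824λ + 11.9718 the discriminant is -15.5977. It is negative, so the remaining roots are the complex-conjugate pair λ ≈ 2.8412 ± 1.9747i. Their product equals the constant term, so |λ|^2 ≈ 11.9718 and |λ| ≈ 3.46.
Thus the eigenvalues (to 4 decimals) are -6.6824 (modulus 6.6824); 2.8412 ± 1.9747i (modulus 3.46). The spectral radius is the largest modulus: r(A) ≈ 6.6824. (Cross-check: r(A) ≤ ||A||_2 ≈ 7.0501; equality holds whenever A is normal, though it can also hold for some non-normal A.)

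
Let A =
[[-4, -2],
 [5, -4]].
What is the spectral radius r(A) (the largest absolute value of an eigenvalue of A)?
r(A) = sqrt(26) ≈ 5.099

The eigenvalues of A are the roots of its characteristic polynomial. With M = A (coefficients from the trace and determinant):
  p(λ) = det(λ I - M) = λ^2 + 8λ + 26.
For λ^2 + 8λ + 26 the discriminant is -40. It is negative, so the roots are the complex-conjugate pair λ = -4 ± (sqrt(40)/2) i ≈ -4 ± 3.1623i. For a conjugate pair the product of the roots equals the constant term, so |λ|^2 = 26 and |λ| = sqrt(26) ≈ 5.099.
Thus the eigenvalues (to 4 decimals) are -4 ± 3.1623i (modulus 5.099). The spectral radius is the largest modulus: r(A) = sqrt(26) ≈ 5.099. (Cross-check: r(A) ≤ ||A||_2 ≈ 6.8151; equality holds whenever A is normal, though it can also hold for some non-normal A.)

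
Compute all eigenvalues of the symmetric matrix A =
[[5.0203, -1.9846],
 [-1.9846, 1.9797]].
sigma(A) ≈ {1, 6}

A is real symmetric, so its spectrum consists of real eigenvalues. Expanding the characteristic polynomial of the displayed matrix gives
  det(λ I - A) = p(λ) = λ^2 + (-7)λ + (6).
Solving p(λ) = 0 yields eigenvalues ≈ 1, 6. (A is shown rounded to 4 decimals, so these recover the underlying integer eigenvalues to within that precision.)
Verification: the trace of A = 7 equals the sum of eigenvalues 7, and det(A) ≈ 6.0001 matches the eigenvalue product 6.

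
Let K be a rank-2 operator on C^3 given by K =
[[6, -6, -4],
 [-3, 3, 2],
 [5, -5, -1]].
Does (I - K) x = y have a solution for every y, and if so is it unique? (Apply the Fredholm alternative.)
(I - K) is invertible (det(I - K) = 14 ≠ 0), so for every y in C^3 the equation (I - K) x = y has a unique solution.

K has rank 2 and factors as K = U V^T = u1 v1^T + u2 v2^T with u1 = (0, 0, -1), v1 = (-2, 2, -1), u2 = (2, -1, 1), v2 = (3, -3, -2) (multiplying out reproduces the displayed K). The nonzero eigenvalues of U V^T coincide with those of the 2 x 2 matrix G = V^T U = [[v1·u1, v1·u2], [v2·u1, v2·u2]] = [[1, -7], [2, 7]], and by the Sylvester determinant identity det(I_3 - U V^T) = det(I_2 - V^T U) = det([[0, 7], [-2, -6]]) = (0)(-6) - (7)(-2) = 14. (Direct check: I - K =
[[-5, 6, 4],
 [3, -2, -2],
 [-5, 5, 2]]
has determinant 14.) The finite-dimensional Fredholm alternative says: either (I - K) is invertible, or ker(I - K) ≠ {0} and then range(I - K) = ker((I - K)^*)^⊥, with dim ker(I - K) = dim ker((I - K)^*). Since det(I - K) ≠ 0, 1 is not an eigenvalue of K and ker(I - K) = {0}, so we are in the first case: for every y there is a unique x = (I - K)^(-1) y. (Explicitly, by the Woodbury identity, (I - U V^T)^(-1) = I + U (I_2 - G)^(-1) V^T.)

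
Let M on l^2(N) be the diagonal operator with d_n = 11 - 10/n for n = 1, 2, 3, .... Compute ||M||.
||M|| = 11

For a diagonal operator on l^2 with entries d_n, ||M|| = sup_n |d_n|. Here d_1 = 1, d_2 = 6, ..., and d_n = 11 - 10/n increases monotonically toward 11. All terms lie in [1, 11), so |d_n| = d_n and the supremum is the limit 11, which is not attained by any individual d_n. Hence ||M|| = 11.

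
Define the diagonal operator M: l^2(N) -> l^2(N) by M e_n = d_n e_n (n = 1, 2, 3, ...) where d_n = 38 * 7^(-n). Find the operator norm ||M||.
||M|| = 38/7 (attained at n = 1)

For M diagonal, ||M|| = sup_n |d_n|. The sequence d_n = 38 * 7^(-n) is positive and strictly decreasing (ratio 7^(-1) < 1), so the supremum is d_1 = 38/7. Hence ||M|| = 38/7.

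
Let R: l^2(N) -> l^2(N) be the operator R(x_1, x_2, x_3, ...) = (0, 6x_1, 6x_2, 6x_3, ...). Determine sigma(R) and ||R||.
sigma(R) = closed disk {z in C : |z| ≤ 6}; ||R|| = 6

Note R = 6·U where U is the unit right shift (U x)_k = x_{k-1} (with x_0 := 0); so ||R|| = 6||U|| and sigma(R) = 6·sigma(U). ||R x||^2 = sum_{k≥1} |6x_k|^2 = 36||x||^2, so ||R|| = 6 and sigma(R) ⊂ {|z| ≤ 6}. For any |lambda| < 6, the equation (R - lambda I) x = 0 forces x_1 = 0, then 6x_k = lambda x_{k+1} ⇒ x = 0, so R has no eigenvalues. But (R - lambda I) is not surjective for |lambda| < 6: solving (R - lambda I) x = e_1 would require x_n proportional to (lambda/6)^(-n), which is not in l^2. So every |lambda| < 6 lies in the residual spectrum. The boundary |lambda| = 6 is in the approximate point spectrum (the spectrum is closed). Hence sigma(R) is the closed disk of radius 6.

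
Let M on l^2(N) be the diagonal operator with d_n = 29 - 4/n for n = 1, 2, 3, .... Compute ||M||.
||M|| = 29

For a diagonal operator on l^2 with entries d_n, ||M|| = sup_n |d_n|. Here d_1 = 25, d_2 = 27, ..., and d_n = 29 - 4/n increases monotonically toward 29. All terms lie in [25, 29), so |d_n| = d_n and the supremum is the limit 29, which is not attained by any individual d_n. Hence ||M|| = 29.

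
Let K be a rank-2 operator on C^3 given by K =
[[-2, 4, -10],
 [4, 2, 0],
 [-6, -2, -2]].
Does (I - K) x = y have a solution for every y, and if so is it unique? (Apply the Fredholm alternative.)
(I - K) is invertible (det(I - K) = -77 ≠ 0), so for every y in C^3 the equation (I - K) x = y has a unique solution.

K has rank 2 and factors as K = U V^T = u1 v1^T + u2 v2^T with u1 = (-2, -1, 1), v1 = (-2, -2, 2), u2 = (3, -1, 2), v2 = (-2, 0, -2) (multiplying out reproduces the displayed K). The nonzero eigenvalues of U V^T coincide with those of the 2 x 2 matrix G = V^T U = [[v1·u1, v1·u2], [v2·u1, v2·u2]] = [[8, 0], [2, -10]], and by the Sylvester determinant identity det(I_3 - U V^T) = det(I_2 - V^T U) = det([[-7, 0], [-2, 11]]) = (-7)(11) - (0)(-2) = -77. (Direct check: I - K =
[[3, -4, 10],
 [-4, -1, 0],
 [6, 2, 3]]
has determinant -77.) The finite-dimensional Fredholm alternative says: either (I - K) is invertible, or ker(I - K) ≠ {0} and then range(I - K) = ker((I - K)^*)^⊥, with dim ker(I - K) = dim ker((I - K)^*). Since det(I - K) ≠ 0, 1 is not an eigenvalue of K and ker(I - K) = {0}, so we are in the first case: for every y there is a unique x = (I - K)^(-1) y. (Explicitly, by the Woodbury identity, (I - U V^T)^(-1) = I + U (I_2 - G)^(-1) V^T.)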